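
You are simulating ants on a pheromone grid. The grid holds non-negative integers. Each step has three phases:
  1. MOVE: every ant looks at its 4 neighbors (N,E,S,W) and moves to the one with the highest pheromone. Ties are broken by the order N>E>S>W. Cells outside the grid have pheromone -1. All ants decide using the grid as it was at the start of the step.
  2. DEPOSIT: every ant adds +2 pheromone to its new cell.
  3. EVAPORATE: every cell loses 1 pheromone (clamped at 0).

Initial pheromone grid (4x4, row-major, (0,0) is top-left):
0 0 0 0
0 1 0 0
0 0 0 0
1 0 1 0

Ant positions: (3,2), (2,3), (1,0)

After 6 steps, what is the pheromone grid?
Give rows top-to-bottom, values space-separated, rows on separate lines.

After step 1: ants at (2,2),(1,3),(1,1)
  0 0 0 0
  0 2 0 1
  0 0 1 0
  0 0 0 0
After step 2: ants at (1,2),(0,3),(0,1)
  0 1 0 1
  0 1 1 0
  0 0 0 0
  0 0 0 0
After step 3: ants at (1,1),(1,3),(1,1)
  0 0 0 0
  0 4 0 1
  0 0 0 0
  0 0 0 0
After step 4: ants at (0,1),(0,3),(0,1)
  0 3 0 1
  0 3 0 0
  0 0 0 0
  0 0 0 0
After step 5: ants at (1,1),(1,3),(1,1)
  0 2 0 0
  0 6 0 1
  0 0 0 0
  0 0 0 0
After step 6: ants at (0,1),(0,3),(0,1)
  0 5 0 1
  0 5 0 0
  0 0 0 0
  0 0 0 0

0 5 0 1
0 5 0 0
0 0 0 0
0 0 0 0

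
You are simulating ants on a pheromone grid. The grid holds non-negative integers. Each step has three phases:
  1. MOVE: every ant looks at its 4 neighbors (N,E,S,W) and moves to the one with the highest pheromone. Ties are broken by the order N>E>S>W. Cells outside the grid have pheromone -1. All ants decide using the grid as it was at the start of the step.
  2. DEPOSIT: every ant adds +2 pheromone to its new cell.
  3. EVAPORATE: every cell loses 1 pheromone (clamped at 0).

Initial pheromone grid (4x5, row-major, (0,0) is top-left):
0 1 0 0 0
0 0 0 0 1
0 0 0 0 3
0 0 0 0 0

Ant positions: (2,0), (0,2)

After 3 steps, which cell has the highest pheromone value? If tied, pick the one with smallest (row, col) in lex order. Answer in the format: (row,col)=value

Step 1: ant0:(2,0)->N->(1,0) | ant1:(0,2)->W->(0,1)
  grid max=2 at (0,1)
Step 2: ant0:(1,0)->N->(0,0) | ant1:(0,1)->E->(0,2)
  grid max=1 at (0,0)
Step 3: ant0:(0,0)->E->(0,1) | ant1:(0,2)->W->(0,1)
  grid max=4 at (0,1)
Final grid:
  0 4 0 0 0
  0 0 0 0 0
  0 0 0 0 0
  0 0 0 0 0
Max pheromone 4 at (0,1)

Answer: (0,1)=4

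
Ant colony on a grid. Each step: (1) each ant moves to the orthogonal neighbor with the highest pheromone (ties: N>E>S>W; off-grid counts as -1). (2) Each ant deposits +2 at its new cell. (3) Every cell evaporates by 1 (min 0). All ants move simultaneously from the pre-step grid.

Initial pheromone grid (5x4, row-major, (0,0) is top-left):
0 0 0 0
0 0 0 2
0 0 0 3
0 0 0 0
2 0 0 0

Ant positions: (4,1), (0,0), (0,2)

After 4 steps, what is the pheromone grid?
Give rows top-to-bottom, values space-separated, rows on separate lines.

After step 1: ants at (4,0),(0,1),(0,3)
  0 1 0 1
  0 0 0 1
  0 0 0 2
  0 0 0 0
  3 0 0 0
After step 2: ants at (3,0),(0,2),(1,3)
  0 0 1 0
  0 0 0 2
  0 0 0 1
  1 0 0 0
  2 0 0 0
After step 3: ants at (4,0),(0,3),(2,3)
  0 0 0 1
  0 0 0 1
  0 0 0 2
  0 0 0 0
  3 0 0 0
After step 4: ants at (3,0),(1,3),(1,3)
  0 0 0 0
  0 0 0 4
  0 0 0 1
  1 0 0 0
  2 0 0 0

0 0 0 0
0 0 0 4
0 0 0 1
1 0 0 0
2 0 0 0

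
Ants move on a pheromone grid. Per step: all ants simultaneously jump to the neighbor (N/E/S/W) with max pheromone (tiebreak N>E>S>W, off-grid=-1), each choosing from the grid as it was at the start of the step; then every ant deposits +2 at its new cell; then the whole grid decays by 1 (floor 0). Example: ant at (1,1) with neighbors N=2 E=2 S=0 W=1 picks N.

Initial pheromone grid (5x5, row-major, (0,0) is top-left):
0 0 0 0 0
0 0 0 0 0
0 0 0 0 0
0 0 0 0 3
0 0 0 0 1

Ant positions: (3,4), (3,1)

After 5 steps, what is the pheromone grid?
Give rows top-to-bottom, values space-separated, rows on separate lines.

After step 1: ants at (4,4),(2,1)
  0 0 0 0 0
  0 0 0 0 0
  0 1 0 0 0
  0 0 0 0 2
  0 0 0 0 2
After step 2: ants at (3,4),(1,1)
  0 0 0 0 0
  0 1 0 0 0
  0 0 0 0 0
  0 0 0 0 3
  0 0 0 0 1
After step 3: ants at (4,4),(0,1)
  0 1 0 0 0
  0 0 0 0 0
  0 0 0 0 0
  0 0 0 0 2
  0 0 0 0 2
After step 4: ants at (3,4),(0,2)
  0 0 1 0 0
  0 0 0 0 0
  0 0 0 0 0
  0 0 0 0 3
  0 0 0 0 1
After step 5: ants at (4,4),(0,3)
  0 0 0 1 0
  0 0 0 0 0
  0 0 0 0 0
  0 0 0 0 2
  0 0 0 0 2

0 0 0 1 0
0 0 0 0 0
0 0 0 0 0
0 0 0 0 2
0 0 0 0 2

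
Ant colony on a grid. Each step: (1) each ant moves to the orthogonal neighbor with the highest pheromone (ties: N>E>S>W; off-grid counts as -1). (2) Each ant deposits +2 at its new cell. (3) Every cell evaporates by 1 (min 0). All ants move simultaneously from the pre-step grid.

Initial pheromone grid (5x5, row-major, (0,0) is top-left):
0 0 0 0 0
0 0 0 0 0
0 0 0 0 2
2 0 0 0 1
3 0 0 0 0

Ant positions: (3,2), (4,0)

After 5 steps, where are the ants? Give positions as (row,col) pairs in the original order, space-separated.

Step 1: ant0:(3,2)->N->(2,2) | ant1:(4,0)->N->(3,0)
  grid max=3 at (3,0)
Step 2: ant0:(2,2)->N->(1,2) | ant1:(3,0)->S->(4,0)
  grid max=3 at (4,0)
Step 3: ant0:(1,2)->N->(0,2) | ant1:(4,0)->N->(3,0)
  grid max=3 at (3,0)
Step 4: ant0:(0,2)->E->(0,3) | ant1:(3,0)->S->(4,0)
  grid max=3 at (4,0)
Step 5: ant0:(0,3)->E->(0,4) | ant1:(4,0)->N->(3,0)
  grid max=3 at (3,0)

(0,4) (3,0)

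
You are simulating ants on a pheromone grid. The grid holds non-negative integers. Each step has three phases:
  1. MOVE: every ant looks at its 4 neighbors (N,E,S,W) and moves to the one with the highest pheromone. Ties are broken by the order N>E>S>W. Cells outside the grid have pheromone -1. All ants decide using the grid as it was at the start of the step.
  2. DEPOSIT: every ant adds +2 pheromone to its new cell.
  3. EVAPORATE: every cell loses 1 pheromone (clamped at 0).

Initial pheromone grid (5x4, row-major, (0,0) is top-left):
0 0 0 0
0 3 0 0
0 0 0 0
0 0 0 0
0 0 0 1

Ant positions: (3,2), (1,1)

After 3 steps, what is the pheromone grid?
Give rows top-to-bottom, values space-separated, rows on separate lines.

After step 1: ants at (2,2),(0,1)
  0 1 0 0
  0 2 0 0
  0 0 1 0
  0 0 0 0
  0 0 0 0
After step 2: ants at (1,2),(1,1)
  0 0 0 0
  0 3 1 0
  0 0 0 0
  0 0 0 0
  0 0 0 0
After step 3: ants at (1,1),(1,2)
  0 0 0 0
  0 4 2 0
  0 0 0 0
  0 0 0 0
  0 0 0 0

0 0 0 0
0 4 2 0
0 0 0 0
0 0 0 0
0 0 0 0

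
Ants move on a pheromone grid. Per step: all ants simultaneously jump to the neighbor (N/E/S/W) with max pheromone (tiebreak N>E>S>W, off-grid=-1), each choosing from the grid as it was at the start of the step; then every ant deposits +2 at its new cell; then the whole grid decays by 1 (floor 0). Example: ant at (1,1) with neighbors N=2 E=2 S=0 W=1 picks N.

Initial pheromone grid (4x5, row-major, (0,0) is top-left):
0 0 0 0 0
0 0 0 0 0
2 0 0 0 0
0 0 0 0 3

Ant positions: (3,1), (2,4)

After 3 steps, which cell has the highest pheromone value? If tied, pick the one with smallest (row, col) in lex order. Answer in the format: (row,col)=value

Step 1: ant0:(3,1)->N->(2,1) | ant1:(2,4)->S->(3,4)
  grid max=4 at (3,4)
Step 2: ant0:(2,1)->W->(2,0) | ant1:(3,4)->N->(2,4)
  grid max=3 at (3,4)
Step 3: ant0:(2,0)->N->(1,0) | ant1:(2,4)->S->(3,4)
  grid max=4 at (3,4)
Final grid:
  0 0 0 0 0
  1 0 0 0 0
  1 0 0 0 0
  0 0 0 0 4
Max pheromone 4 at (3,4)

Answer: (3,4)=4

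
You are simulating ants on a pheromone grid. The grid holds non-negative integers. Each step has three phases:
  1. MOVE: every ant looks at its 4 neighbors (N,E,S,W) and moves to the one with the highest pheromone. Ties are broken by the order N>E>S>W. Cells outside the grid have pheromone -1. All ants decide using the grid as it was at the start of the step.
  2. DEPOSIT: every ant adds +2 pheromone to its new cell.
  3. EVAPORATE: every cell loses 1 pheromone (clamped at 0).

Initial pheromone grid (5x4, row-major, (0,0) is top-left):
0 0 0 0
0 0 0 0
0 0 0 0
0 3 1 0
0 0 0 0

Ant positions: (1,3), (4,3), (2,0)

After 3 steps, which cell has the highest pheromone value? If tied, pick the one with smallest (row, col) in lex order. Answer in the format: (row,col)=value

Answer: (1,3)=2

Derivation:
Step 1: ant0:(1,3)->N->(0,3) | ant1:(4,3)->N->(3,3) | ant2:(2,0)->N->(1,0)
  grid max=2 at (3,1)
Step 2: ant0:(0,3)->S->(1,3) | ant1:(3,3)->N->(2,3) | ant2:(1,0)->N->(0,0)
  grid max=1 at (0,0)
Step 3: ant0:(1,3)->S->(2,3) | ant1:(2,3)->N->(1,3) | ant2:(0,0)->E->(0,1)
  grid max=2 at (1,3)
Final grid:
  0 1 0 0
  0 0 0 2
  0 0 0 2
  0 0 0 0
  0 0 0 0
Max pheromone 2 at (1,3)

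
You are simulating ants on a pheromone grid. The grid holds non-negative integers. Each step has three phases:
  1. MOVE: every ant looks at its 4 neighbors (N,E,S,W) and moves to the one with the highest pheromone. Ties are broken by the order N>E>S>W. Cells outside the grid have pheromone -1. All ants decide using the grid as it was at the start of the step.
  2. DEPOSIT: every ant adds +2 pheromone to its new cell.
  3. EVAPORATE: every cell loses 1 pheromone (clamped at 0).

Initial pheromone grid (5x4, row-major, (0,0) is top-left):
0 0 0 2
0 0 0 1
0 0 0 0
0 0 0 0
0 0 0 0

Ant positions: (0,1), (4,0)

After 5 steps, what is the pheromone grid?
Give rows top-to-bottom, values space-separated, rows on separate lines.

After step 1: ants at (0,2),(3,0)
  0 0 1 1
  0 0 0 0
  0 0 0 0
  1 0 0 0
  0 0 0 0
After step 2: ants at (0,3),(2,0)
  0 0 0 2
  0 0 0 0
  1 0 0 0
  0 0 0 0
  0 0 0 0
After step 3: ants at (1,3),(1,0)
  0 0 0 1
  1 0 0 1
  0 0 0 0
  0 0 0 0
  0 0 0 0
After step 4: ants at (0,3),(0,0)
  1 0 0 2
  0 0 0 0
  0 0 0 0
  0 0 0 0
  0 0 0 0
After step 5: ants at (1,3),(0,1)
  0 1 0 1
  0 0 0 1
  0 0 0 0
  0 0 0 0
  0 0 0 0

0 1 0 1
0 0 0 1
0 0 0 0
0 0 0 0
0 0 0 0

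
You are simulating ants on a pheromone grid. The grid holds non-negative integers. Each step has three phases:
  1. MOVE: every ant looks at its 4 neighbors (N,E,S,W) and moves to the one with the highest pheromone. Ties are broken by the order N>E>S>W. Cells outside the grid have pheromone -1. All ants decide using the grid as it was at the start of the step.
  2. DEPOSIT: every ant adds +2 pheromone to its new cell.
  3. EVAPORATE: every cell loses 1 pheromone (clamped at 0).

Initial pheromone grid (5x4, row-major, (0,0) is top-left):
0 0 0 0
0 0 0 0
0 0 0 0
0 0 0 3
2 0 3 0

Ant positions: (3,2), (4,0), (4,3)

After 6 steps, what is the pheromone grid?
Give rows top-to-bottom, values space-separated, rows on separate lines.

After step 1: ants at (3,3),(3,0),(3,3)
  0 0 0 0
  0 0 0 0
  0 0 0 0
  1 0 0 6
  1 0 2 0
After step 2: ants at (2,3),(4,0),(2,3)
  0 0 0 0
  0 0 0 0
  0 0 0 3
  0 0 0 5
  2 0 1 0
After step 3: ants at (3,3),(3,0),(3,3)
  0 0 0 0
  0 0 0 0
  0 0 0 2
  1 0 0 8
  1 0 0 0
After step 4: ants at (2,3),(4,0),(2,3)
  0 0 0 0
  0 0 0 0
  0 0 0 5
  0 0 0 7
  2 0 0 0
After step 5: ants at (3,3),(3,0),(3,3)
  0 0 0 0
  0 0 0 0
  0 0 0 4
  1 0 0 10
  1 0 0 0
After step 6: ants at (2,3),(4,0),(2,3)
  0 0 0 0
  0 0 0 0
  0 0 0 7
  0 0 0 9
  2 0 0 0

0 0 0 0
0 0 0 0
0 0 0 7
0 0 0 9
2 0 0 0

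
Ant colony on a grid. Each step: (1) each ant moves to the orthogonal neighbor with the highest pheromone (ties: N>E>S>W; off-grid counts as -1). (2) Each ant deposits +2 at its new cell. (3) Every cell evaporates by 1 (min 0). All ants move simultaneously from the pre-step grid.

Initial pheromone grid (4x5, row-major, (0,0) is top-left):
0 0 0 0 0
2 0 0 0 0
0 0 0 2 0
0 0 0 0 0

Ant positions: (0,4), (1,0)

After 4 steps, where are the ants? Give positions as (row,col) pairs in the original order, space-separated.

Step 1: ant0:(0,4)->S->(1,4) | ant1:(1,0)->N->(0,0)
  grid max=1 at (0,0)
Step 2: ant0:(1,4)->N->(0,4) | ant1:(0,0)->S->(1,0)
  grid max=2 at (1,0)
Step 3: ant0:(0,4)->S->(1,4) | ant1:(1,0)->N->(0,0)
  grid max=1 at (0,0)
Step 4: ant0:(1,4)->N->(0,4) | ant1:(0,0)->S->(1,0)
  grid max=2 at (1,0)

(0,4) (1,0)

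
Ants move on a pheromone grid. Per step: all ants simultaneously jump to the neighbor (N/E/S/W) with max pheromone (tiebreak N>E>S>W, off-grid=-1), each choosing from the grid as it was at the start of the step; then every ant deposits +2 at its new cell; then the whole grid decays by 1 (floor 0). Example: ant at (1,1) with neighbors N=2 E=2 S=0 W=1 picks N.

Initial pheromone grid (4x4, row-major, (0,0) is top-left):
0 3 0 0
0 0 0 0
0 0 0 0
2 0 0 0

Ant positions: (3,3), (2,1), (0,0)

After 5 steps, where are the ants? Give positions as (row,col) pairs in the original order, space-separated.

Step 1: ant0:(3,3)->N->(2,3) | ant1:(2,1)->N->(1,1) | ant2:(0,0)->E->(0,1)
  grid max=4 at (0,1)
Step 2: ant0:(2,3)->N->(1,3) | ant1:(1,1)->N->(0,1) | ant2:(0,1)->S->(1,1)
  grid max=5 at (0,1)
Step 3: ant0:(1,3)->N->(0,3) | ant1:(0,1)->S->(1,1) | ant2:(1,1)->N->(0,1)
  grid max=6 at (0,1)
Step 4: ant0:(0,3)->S->(1,3) | ant1:(1,1)->N->(0,1) | ant2:(0,1)->S->(1,1)
  grid max=7 at (0,1)
Step 5: ant0:(1,3)->N->(0,3) | ant1:(0,1)->S->(1,1) | ant2:(1,1)->N->(0,1)
  grid max=8 at (0,1)

(0,3) (1,1) (0,1)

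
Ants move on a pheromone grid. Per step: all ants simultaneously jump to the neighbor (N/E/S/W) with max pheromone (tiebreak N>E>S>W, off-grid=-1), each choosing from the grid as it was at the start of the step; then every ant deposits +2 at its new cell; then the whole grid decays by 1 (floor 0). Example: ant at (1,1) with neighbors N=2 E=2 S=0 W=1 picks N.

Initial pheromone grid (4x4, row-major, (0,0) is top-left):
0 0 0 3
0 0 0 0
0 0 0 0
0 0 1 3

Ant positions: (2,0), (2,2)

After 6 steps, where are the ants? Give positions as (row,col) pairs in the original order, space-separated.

Step 1: ant0:(2,0)->N->(1,0) | ant1:(2,2)->S->(3,2)
  grid max=2 at (0,3)
Step 2: ant0:(1,0)->N->(0,0) | ant1:(3,2)->E->(3,3)
  grid max=3 at (3,3)
Step 3: ant0:(0,0)->E->(0,1) | ant1:(3,3)->W->(3,2)
  grid max=2 at (3,2)
Step 4: ant0:(0,1)->E->(0,2) | ant1:(3,2)->E->(3,3)
  grid max=3 at (3,3)
Step 5: ant0:(0,2)->E->(0,3) | ant1:(3,3)->W->(3,2)
  grid max=2 at (3,2)
Step 6: ant0:(0,3)->S->(1,3) | ant1:(3,2)->E->(3,3)
  grid max=3 at (3,3)

(1,3) (3,3)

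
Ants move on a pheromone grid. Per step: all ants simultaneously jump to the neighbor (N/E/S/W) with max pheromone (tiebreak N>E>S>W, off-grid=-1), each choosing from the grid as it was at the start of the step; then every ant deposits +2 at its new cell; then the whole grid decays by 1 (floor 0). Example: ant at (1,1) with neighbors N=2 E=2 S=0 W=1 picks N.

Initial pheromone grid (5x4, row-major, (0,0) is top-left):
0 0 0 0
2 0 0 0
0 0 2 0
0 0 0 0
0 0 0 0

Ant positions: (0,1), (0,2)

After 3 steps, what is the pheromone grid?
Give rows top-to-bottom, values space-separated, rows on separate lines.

After step 1: ants at (0,2),(0,3)
  0 0 1 1
  1 0 0 0
  0 0 1 0
  0 0 0 0
  0 0 0 0
After step 2: ants at (0,3),(0,2)
  0 0 2 2
  0 0 0 0
  0 0 0 0
  0 0 0 0
  0 0 0 0
After step 3: ants at (0,2),(0,3)
  0 0 3 3
  0 0 0 0
  0 0 0 0
  0 0 0 0
  0 0 0 0

0 0 3 3
0 0 0 0
0 0 0 0
0 0 0 0
0 0 0 0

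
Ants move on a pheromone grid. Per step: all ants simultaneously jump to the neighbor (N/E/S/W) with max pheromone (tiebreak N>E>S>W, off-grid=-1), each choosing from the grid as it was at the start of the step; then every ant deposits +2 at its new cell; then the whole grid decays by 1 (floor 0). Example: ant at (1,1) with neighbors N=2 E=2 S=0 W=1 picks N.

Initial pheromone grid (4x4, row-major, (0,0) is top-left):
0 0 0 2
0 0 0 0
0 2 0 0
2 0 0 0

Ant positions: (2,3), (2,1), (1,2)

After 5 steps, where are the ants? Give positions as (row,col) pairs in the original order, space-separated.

Step 1: ant0:(2,3)->N->(1,3) | ant1:(2,1)->N->(1,1) | ant2:(1,2)->N->(0,2)
  grid max=1 at (0,2)
Step 2: ant0:(1,3)->N->(0,3) | ant1:(1,1)->S->(2,1) | ant2:(0,2)->E->(0,3)
  grid max=4 at (0,3)
Step 3: ant0:(0,3)->S->(1,3) | ant1:(2,1)->N->(1,1) | ant2:(0,3)->S->(1,3)
  grid max=3 at (0,3)
Step 4: ant0:(1,3)->N->(0,3) | ant1:(1,1)->S->(2,1) | ant2:(1,3)->N->(0,3)
  grid max=6 at (0,3)
Step 5: ant0:(0,3)->S->(1,3) | ant1:(2,1)->N->(1,1) | ant2:(0,3)->S->(1,3)
  grid max=5 at (0,3)

(1,3) (1,1) (1,3)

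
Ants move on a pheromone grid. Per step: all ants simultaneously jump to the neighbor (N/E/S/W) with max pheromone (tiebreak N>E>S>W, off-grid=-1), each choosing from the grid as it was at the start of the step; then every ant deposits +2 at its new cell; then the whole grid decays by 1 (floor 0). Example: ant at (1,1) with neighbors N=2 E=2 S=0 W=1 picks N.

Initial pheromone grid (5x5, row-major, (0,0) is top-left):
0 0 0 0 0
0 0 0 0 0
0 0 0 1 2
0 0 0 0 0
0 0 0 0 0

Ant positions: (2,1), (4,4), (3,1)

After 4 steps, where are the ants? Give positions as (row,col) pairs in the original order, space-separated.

Step 1: ant0:(2,1)->N->(1,1) | ant1:(4,4)->N->(3,4) | ant2:(3,1)->N->(2,1)
  grid max=1 at (1,1)
Step 2: ant0:(1,1)->S->(2,1) | ant1:(3,4)->N->(2,4) | ant2:(2,1)->N->(1,1)
  grid max=2 at (1,1)
Step 3: ant0:(2,1)->N->(1,1) | ant1:(2,4)->N->(1,4) | ant2:(1,1)->S->(2,1)
  grid max=3 at (1,1)
Step 4: ant0:(1,1)->S->(2,1) | ant1:(1,4)->S->(2,4) | ant2:(2,1)->N->(1,1)
  grid max=4 at (1,1)

(2,1) (2,4) (1,1)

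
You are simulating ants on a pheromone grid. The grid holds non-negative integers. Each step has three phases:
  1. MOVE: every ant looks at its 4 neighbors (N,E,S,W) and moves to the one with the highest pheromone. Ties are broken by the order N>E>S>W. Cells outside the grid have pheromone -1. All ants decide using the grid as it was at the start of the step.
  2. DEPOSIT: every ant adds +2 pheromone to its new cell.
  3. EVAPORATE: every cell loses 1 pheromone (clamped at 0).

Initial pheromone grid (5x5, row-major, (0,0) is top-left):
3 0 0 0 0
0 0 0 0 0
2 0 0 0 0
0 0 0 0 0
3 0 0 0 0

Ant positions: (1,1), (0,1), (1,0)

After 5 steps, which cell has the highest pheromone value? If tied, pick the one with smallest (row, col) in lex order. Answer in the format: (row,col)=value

Step 1: ant0:(1,1)->N->(0,1) | ant1:(0,1)->W->(0,0) | ant2:(1,0)->N->(0,0)
  grid max=6 at (0,0)
Step 2: ant0:(0,1)->W->(0,0) | ant1:(0,0)->E->(0,1) | ant2:(0,0)->E->(0,1)
  grid max=7 at (0,0)
Step 3: ant0:(0,0)->E->(0,1) | ant1:(0,1)->W->(0,0) | ant2:(0,1)->W->(0,0)
  grid max=10 at (0,0)
Step 4: ant0:(0,1)->W->(0,0) | ant1:(0,0)->E->(0,1) | ant2:(0,0)->E->(0,1)
  grid max=11 at (0,0)
Step 5: ant0:(0,0)->E->(0,1) | ant1:(0,1)->W->(0,0) | ant2:(0,1)->W->(0,0)
  grid max=14 at (0,0)
Final grid:
  14 9 0 0 0
  0 0 0 0 0
  0 0 0 0 0
  0 0 0 0 0
  0 0 0 0 0
Max pheromone 14 at (0,0)

Answer: (0,0)=14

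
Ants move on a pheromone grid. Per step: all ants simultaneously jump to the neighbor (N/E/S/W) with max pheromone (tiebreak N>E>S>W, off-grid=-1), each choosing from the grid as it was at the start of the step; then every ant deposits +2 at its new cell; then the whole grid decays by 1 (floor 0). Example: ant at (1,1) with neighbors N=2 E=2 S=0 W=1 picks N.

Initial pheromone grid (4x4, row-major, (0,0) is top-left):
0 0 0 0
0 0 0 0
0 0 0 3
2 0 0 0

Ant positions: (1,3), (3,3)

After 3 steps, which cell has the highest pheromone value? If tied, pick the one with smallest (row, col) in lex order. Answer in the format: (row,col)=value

Step 1: ant0:(1,3)->S->(2,3) | ant1:(3,3)->N->(2,3)
  grid max=6 at (2,3)
Step 2: ant0:(2,3)->N->(1,3) | ant1:(2,3)->N->(1,3)
  grid max=5 at (2,3)
Step 3: ant0:(1,3)->S->(2,3) | ant1:(1,3)->S->(2,3)
  grid max=8 at (2,3)
Final grid:
  0 0 0 0
  0 0 0 2
  0 0 0 8
  0 0 0 0
Max pheromone 8 at (2,3)

Answer: (2,3)=8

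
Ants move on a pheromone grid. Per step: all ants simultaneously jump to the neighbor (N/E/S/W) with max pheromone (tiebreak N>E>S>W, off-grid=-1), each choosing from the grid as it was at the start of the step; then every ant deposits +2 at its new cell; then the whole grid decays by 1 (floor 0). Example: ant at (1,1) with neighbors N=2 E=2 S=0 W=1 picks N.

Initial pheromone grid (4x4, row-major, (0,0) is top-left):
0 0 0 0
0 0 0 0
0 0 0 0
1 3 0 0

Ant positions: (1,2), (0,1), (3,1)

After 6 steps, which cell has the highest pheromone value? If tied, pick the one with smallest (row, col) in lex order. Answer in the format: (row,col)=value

Step 1: ant0:(1,2)->N->(0,2) | ant1:(0,1)->E->(0,2) | ant2:(3,1)->W->(3,0)
  grid max=3 at (0,2)
Step 2: ant0:(0,2)->E->(0,3) | ant1:(0,2)->E->(0,3) | ant2:(3,0)->E->(3,1)
  grid max=3 at (0,3)
Step 3: ant0:(0,3)->W->(0,2) | ant1:(0,3)->W->(0,2) | ant2:(3,1)->W->(3,0)
  grid max=5 at (0,2)
Step 4: ant0:(0,2)->E->(0,3) | ant1:(0,2)->E->(0,3) | ant2:(3,0)->E->(3,1)
  grid max=5 at (0,3)
Step 5: ant0:(0,3)->W->(0,2) | ant1:(0,3)->W->(0,2) | ant2:(3,1)->W->(3,0)
  grid max=7 at (0,2)
Step 6: ant0:(0,2)->E->(0,3) | ant1:(0,2)->E->(0,3) | ant2:(3,0)->E->(3,1)
  grid max=7 at (0,3)
Final grid:
  0 0 6 7
  0 0 0 0
  0 0 0 0
  1 3 0 0
Max pheromone 7 at (0,3)

Answer: (0,3)=7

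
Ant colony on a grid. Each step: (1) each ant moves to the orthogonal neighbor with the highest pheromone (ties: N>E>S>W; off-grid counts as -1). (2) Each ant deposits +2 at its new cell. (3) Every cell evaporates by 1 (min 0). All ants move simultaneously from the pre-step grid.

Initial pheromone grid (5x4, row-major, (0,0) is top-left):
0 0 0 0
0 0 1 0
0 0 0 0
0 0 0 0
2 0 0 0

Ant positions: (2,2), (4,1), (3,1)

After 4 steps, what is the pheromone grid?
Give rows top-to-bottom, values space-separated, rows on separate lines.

After step 1: ants at (1,2),(4,0),(2,1)
  0 0 0 0
  0 0 2 0
  0 1 0 0
  0 0 0 0
  3 0 0 0
After step 2: ants at (0,2),(3,0),(1,1)
  0 0 1 0
  0 1 1 0
  0 0 0 0
  1 0 0 0
  2 0 0 0
After step 3: ants at (1,2),(4,0),(1,2)
  0 0 0 0
  0 0 4 0
  0 0 0 0
  0 0 0 0
  3 0 0 0
After step 4: ants at (0,2),(3,0),(0,2)
  0 0 3 0
  0 0 3 0
  0 0 0 0
  1 0 0 0
  2 0 0 0

0 0 3 0
0 0 3 0
0 0 0 0
1 0 0 0
2 0 0 0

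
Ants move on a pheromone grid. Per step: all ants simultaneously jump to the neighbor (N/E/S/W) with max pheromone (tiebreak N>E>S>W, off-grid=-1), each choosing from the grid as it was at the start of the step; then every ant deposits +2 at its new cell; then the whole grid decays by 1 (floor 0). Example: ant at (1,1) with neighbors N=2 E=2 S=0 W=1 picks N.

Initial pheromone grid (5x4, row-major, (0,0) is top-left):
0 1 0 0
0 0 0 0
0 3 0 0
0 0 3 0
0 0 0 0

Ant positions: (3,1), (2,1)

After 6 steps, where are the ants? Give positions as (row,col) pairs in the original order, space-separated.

Step 1: ant0:(3,1)->N->(2,1) | ant1:(2,1)->N->(1,1)
  grid max=4 at (2,1)
Step 2: ant0:(2,1)->N->(1,1) | ant1:(1,1)->S->(2,1)
  grid max=5 at (2,1)
Step 3: ant0:(1,1)->S->(2,1) | ant1:(2,1)->N->(1,1)
  grid max=6 at (2,1)
Step 4: ant0:(2,1)->N->(1,1) | ant1:(1,1)->S->(2,1)
  grid max=7 at (2,1)
Step 5: ant0:(1,1)->S->(2,1) | ant1:(2,1)->N->(1,1)
  grid max=8 at (2,1)
Step 6: ant0:(2,1)->N->(1,1) | ant1:(1,1)->S->(2,1)
  grid max=9 at (2,1)

(1,1) (2,1)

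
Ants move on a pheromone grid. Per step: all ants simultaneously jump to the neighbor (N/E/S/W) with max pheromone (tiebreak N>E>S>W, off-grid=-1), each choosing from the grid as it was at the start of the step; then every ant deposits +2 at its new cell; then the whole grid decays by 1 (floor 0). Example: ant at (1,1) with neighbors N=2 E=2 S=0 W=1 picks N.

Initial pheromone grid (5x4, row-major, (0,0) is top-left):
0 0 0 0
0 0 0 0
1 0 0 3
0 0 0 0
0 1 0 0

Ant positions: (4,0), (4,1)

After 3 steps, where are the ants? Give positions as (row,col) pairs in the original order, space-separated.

Step 1: ant0:(4,0)->E->(4,1) | ant1:(4,1)->N->(3,1)
  grid max=2 at (2,3)
Step 2: ant0:(4,1)->N->(3,1) | ant1:(3,1)->S->(4,1)
  grid max=3 at (4,1)
Step 3: ant0:(3,1)->S->(4,1) | ant1:(4,1)->N->(3,1)
  grid max=4 at (4,1)

(4,1) (3,1)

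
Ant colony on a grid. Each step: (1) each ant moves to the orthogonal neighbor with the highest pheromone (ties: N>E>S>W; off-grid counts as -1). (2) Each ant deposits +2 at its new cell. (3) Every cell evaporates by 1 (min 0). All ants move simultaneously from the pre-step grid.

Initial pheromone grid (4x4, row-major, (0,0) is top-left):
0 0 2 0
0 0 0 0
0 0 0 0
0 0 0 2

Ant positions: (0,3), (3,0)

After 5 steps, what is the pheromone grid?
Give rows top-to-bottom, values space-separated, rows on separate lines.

After step 1: ants at (0,2),(2,0)
  0 0 3 0
  0 0 0 0
  1 0 0 0
  0 0 0 1
After step 2: ants at (0,3),(1,0)
  0 0 2 1
  1 0 0 0
  0 0 0 0
  0 0 0 0
After step 3: ants at (0,2),(0,0)
  1 0 3 0
  0 0 0 0
  0 0 0 0
  0 0 0 0
After step 4: ants at (0,3),(0,1)
  0 1 2 1
  0 0 0 0
  0 0 0 0
  0 0 0 0
After step 5: ants at (0,2),(0,2)
  0 0 5 0
  0 0 0 0
  0 0 0 0
  0 0 0 0

0 0 5 0
0 0 0 0
0 0 0 0
0 0 0 0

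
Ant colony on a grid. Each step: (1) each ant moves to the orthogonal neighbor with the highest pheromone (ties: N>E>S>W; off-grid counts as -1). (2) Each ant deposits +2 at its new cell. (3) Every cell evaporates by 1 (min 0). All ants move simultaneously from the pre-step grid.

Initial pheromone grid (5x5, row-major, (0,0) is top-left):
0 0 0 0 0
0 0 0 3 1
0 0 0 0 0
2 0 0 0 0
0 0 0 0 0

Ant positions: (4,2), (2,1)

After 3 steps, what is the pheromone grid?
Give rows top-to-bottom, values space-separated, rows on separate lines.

After step 1: ants at (3,2),(1,1)
  0 0 0 0 0
  0 1 0 2 0
  0 0 0 0 0
  1 0 1 0 0
  0 0 0 0 0
After step 2: ants at (2,2),(0,1)
  0 1 0 0 0
  0 0 0 1 0
  0 0 1 0 0
  0 0 0 0 0
  0 0 0 0 0
After step 3: ants at (1,2),(0,2)
  0 0 1 0 0
  0 0 1 0 0
  0 0 0 0 0
  0 0 0 0 0
  0 0 0 0 0

0 0 1 0 0
0 0 1 0 0
0 0 0 0 0
0 0 0 0 0
0 0 0 0 0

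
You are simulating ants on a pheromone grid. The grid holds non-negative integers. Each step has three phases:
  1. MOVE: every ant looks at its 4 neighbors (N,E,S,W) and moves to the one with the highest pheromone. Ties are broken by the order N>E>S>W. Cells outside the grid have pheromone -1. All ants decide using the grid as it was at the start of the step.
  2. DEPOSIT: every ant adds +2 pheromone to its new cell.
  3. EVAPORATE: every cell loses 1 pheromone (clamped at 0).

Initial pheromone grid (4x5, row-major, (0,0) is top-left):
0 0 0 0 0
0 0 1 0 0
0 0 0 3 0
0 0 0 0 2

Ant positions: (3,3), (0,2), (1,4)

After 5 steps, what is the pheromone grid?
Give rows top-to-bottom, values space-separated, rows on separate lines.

After step 1: ants at (2,3),(1,2),(0,4)
  0 0 0 0 1
  0 0 2 0 0
  0 0 0 4 0
  0 0 0 0 1
After step 2: ants at (1,3),(0,2),(1,4)
  0 0 1 0 0
  0 0 1 1 1
  0 0 0 3 0
  0 0 0 0 0
After step 3: ants at (2,3),(1,2),(1,3)
  0 0 0 0 0
  0 0 2 2 0
  0 0 0 4 0
  0 0 0 0 0
After step 4: ants at (1,3),(1,3),(2,3)
  0 0 0 0 0
  0 0 1 5 0
  0 0 0 5 0
  0 0 0 0 0
After step 5: ants at (2,3),(2,3),(1,3)
  0 0 0 0 0
  0 0 0 6 0
  0 0 0 8 0
  0 0 0 0 0

0 0 0 0 0
0 0 0 6 0
0 0 0 8 0
0 0 0 0 0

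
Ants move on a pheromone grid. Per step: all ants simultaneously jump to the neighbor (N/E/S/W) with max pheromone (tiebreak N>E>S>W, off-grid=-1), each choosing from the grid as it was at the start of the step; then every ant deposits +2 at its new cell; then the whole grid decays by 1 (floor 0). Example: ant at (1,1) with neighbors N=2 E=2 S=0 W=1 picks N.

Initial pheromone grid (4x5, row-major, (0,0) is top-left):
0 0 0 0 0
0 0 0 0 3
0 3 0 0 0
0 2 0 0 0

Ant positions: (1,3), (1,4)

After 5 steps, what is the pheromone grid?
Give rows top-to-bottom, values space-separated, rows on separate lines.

After step 1: ants at (1,4),(0,4)
  0 0 0 0 1
  0 0 0 0 4
  0 2 0 0 0
  0 1 0 0 0
After step 2: ants at (0,4),(1,4)
  0 0 0 0 2
  0 0 0 0 5
  0 1 0 0 0
  0 0 0 0 0
After step 3: ants at (1,4),(0,4)
  0 0 0 0 3
  0 0 0 0 6
  0 0 0 0 0
  0 0 0 0 0
After step 4: ants at (0,4),(1,4)
  0 0 0 0 4
  0 0 0 0 7
  0 0 0 0 0
  0 0 0 0 0
After step 5: ants at (1,4),(0,4)
  0 0 0 0 5
  0 0 0 0 8
  0 0 0 0 0
  0 0 0 0 0

0 0 0 0 5
0 0 0 0 8
0 0 0 0 0
0 0 0 0 0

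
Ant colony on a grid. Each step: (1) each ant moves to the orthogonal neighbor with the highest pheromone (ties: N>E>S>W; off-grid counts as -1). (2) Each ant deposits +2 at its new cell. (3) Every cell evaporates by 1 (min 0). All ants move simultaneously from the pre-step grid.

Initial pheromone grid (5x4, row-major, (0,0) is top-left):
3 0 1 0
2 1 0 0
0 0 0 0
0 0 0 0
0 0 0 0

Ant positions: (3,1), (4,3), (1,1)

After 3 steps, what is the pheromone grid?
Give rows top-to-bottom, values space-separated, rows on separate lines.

After step 1: ants at (2,1),(3,3),(1,0)
  2 0 0 0
  3 0 0 0
  0 1 0 0
  0 0 0 1
  0 0 0 0
After step 2: ants at (1,1),(2,3),(0,0)
  3 0 0 0
  2 1 0 0
  0 0 0 1
  0 0 0 0
  0 0 0 0
After step 3: ants at (1,0),(1,3),(1,0)
  2 0 0 0
  5 0 0 1
  0 0 0 0
  0 0 0 0
  0 0 0 0

2 0 0 0
5 0 0 1
0 0 0 0
0 0 0 0
0 0 0 0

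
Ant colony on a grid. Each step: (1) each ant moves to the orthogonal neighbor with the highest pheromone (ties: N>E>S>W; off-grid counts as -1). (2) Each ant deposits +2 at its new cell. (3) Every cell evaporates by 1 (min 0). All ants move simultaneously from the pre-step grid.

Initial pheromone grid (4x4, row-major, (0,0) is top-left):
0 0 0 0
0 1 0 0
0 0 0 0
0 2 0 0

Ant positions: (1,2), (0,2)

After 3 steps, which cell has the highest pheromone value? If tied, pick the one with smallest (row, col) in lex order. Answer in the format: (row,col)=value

Answer: (1,1)=2

Derivation:
Step 1: ant0:(1,2)->W->(1,1) | ant1:(0,2)->E->(0,3)
  grid max=2 at (1,1)
Step 2: ant0:(1,1)->N->(0,1) | ant1:(0,3)->S->(1,3)
  grid max=1 at (0,1)
Step 3: ant0:(0,1)->S->(1,1) | ant1:(1,3)->N->(0,3)
  grid max=2 at (1,1)
Final grid:
  0 0 0 1
  0 2 0 0
  0 0 0 0
  0 0 0 0
Max pheromone 2 at (1,1)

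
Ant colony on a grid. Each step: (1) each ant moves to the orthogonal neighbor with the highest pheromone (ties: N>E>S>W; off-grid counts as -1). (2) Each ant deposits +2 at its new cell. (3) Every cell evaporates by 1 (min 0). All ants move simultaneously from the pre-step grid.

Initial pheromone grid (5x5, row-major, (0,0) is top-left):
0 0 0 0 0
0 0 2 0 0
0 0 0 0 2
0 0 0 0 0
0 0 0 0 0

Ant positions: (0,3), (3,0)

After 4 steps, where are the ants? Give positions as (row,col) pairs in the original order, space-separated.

Step 1: ant0:(0,3)->E->(0,4) | ant1:(3,0)->N->(2,0)
  grid max=1 at (0,4)
Step 2: ant0:(0,4)->S->(1,4) | ant1:(2,0)->N->(1,0)
  grid max=1 at (1,0)
Step 3: ant0:(1,4)->N->(0,4) | ant1:(1,0)->N->(0,0)
  grid max=1 at (0,0)
Step 4: ant0:(0,4)->S->(1,4) | ant1:(0,0)->E->(0,1)
  grid max=1 at (0,1)

(1,4) (0,1)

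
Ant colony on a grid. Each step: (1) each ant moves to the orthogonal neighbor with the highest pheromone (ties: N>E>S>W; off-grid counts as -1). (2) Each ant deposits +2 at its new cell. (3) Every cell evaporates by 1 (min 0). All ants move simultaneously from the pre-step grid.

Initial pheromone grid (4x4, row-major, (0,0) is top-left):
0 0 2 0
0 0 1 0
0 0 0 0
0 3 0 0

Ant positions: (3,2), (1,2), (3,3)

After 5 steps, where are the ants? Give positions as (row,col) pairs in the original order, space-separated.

Step 1: ant0:(3,2)->W->(3,1) | ant1:(1,2)->N->(0,2) | ant2:(3,3)->N->(2,3)
  grid max=4 at (3,1)
Step 2: ant0:(3,1)->N->(2,1) | ant1:(0,2)->E->(0,3) | ant2:(2,3)->N->(1,3)
  grid max=3 at (3,1)
Step 3: ant0:(2,1)->S->(3,1) | ant1:(0,3)->W->(0,2) | ant2:(1,3)->N->(0,3)
  grid max=4 at (3,1)
Step 4: ant0:(3,1)->N->(2,1) | ant1:(0,2)->E->(0,3) | ant2:(0,3)->W->(0,2)
  grid max=4 at (0,2)
Step 5: ant0:(2,1)->S->(3,1) | ant1:(0,3)->W->(0,2) | ant2:(0,2)->E->(0,3)
  grid max=5 at (0,2)

(3,1) (0,2) (0,3)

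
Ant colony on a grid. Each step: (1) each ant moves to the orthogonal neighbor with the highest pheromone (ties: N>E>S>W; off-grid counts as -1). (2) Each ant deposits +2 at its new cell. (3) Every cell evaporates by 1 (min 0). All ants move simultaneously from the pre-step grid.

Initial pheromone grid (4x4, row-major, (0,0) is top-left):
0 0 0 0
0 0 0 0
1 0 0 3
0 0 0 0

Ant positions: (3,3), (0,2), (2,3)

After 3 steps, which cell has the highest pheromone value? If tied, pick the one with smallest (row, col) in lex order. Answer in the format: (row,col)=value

Step 1: ant0:(3,3)->N->(2,3) | ant1:(0,2)->E->(0,3) | ant2:(2,3)->N->(1,3)
  grid max=4 at (2,3)
Step 2: ant0:(2,3)->N->(1,3) | ant1:(0,3)->S->(1,3) | ant2:(1,3)->S->(2,3)
  grid max=5 at (2,3)
Step 3: ant0:(1,3)->S->(2,3) | ant1:(1,3)->S->(2,3) | ant2:(2,3)->N->(1,3)
  grid max=8 at (2,3)
Final grid:
  0 0 0 0
  0 0 0 5
  0 0 0 8
  0 0 0 0
Max pheromone 8 at (2,3)

Answer: (2,3)=8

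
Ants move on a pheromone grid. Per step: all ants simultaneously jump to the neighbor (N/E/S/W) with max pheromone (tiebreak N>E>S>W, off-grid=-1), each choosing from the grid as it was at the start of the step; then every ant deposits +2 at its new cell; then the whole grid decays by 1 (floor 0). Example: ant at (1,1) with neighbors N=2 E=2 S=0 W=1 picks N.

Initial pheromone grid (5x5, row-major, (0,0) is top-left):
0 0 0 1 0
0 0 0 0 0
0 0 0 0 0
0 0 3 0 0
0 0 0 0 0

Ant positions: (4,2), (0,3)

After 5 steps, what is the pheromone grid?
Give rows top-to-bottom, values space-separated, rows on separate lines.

After step 1: ants at (3,2),(0,4)
  0 0 0 0 1
  0 0 0 0 0
  0 0 0 0 0
  0 0 4 0 0
  0 0 0 0 0
After step 2: ants at (2,2),(1,4)
  0 0 0 0 0
  0 0 0 0 1
  0 0 1 0 0
  0 0 3 0 0
  0 0 0 0 0
After step 3: ants at (3,2),(0,4)
  0 0 0 0 1
  0 0 0 0 0
  0 0 0 0 0
  0 0 4 0 0
  0 0 0 0 0
After step 4: ants at (2,2),(1,4)
  0 0 0 0 0
  0 0 0 0 1
  0 0 1 0 0
  0 0 3 0 0
  0 0 0 0 0
After step 5: ants at (3,2),(0,4)
  0 0 0 0 1
  0 0 0 0 0
  0 0 0 0 0
  0 0 4 0 0
  0 0 0 0 0

0 0 0 0 1
0 0 0 0 0
0 0 0 0 0
0 0 4 0 0
0 0 0 0 0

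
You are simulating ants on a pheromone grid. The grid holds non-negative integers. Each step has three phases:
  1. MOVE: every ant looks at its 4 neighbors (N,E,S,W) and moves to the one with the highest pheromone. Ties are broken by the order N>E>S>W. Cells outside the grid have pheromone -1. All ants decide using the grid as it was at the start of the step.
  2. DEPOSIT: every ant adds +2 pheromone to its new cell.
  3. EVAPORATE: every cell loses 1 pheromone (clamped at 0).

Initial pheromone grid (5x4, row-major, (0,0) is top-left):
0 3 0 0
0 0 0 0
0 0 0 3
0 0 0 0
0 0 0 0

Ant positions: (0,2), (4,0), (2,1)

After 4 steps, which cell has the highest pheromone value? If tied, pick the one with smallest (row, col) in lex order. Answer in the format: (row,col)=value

Step 1: ant0:(0,2)->W->(0,1) | ant1:(4,0)->N->(3,0) | ant2:(2,1)->N->(1,1)
  grid max=4 at (0,1)
Step 2: ant0:(0,1)->S->(1,1) | ant1:(3,0)->N->(2,0) | ant2:(1,1)->N->(0,1)
  grid max=5 at (0,1)
Step 3: ant0:(1,1)->N->(0,1) | ant1:(2,0)->N->(1,0) | ant2:(0,1)->S->(1,1)
  grid max=6 at (0,1)
Step 4: ant0:(0,1)->S->(1,1) | ant1:(1,0)->E->(1,1) | ant2:(1,1)->N->(0,1)
  grid max=7 at (0,1)
Final grid:
  0 7 0 0
  0 6 0 0
  0 0 0 0
  0 0 0 0
  0 0 0 0
Max pheromone 7 at (0,1)

Answer: (0,1)=7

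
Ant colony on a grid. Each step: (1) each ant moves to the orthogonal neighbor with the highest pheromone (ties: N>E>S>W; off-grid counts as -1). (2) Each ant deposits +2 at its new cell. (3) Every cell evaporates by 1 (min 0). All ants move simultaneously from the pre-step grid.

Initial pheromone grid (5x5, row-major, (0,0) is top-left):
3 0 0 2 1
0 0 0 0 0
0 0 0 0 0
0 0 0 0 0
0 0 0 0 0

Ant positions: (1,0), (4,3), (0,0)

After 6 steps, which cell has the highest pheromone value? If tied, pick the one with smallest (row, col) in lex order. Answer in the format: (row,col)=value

Step 1: ant0:(1,0)->N->(0,0) | ant1:(4,3)->N->(3,3) | ant2:(0,0)->E->(0,1)
  grid max=4 at (0,0)
Step 2: ant0:(0,0)->E->(0,1) | ant1:(3,3)->N->(2,3) | ant2:(0,1)->W->(0,0)
  grid max=5 at (0,0)
Step 3: ant0:(0,1)->W->(0,0) | ant1:(2,3)->N->(1,3) | ant2:(0,0)->E->(0,1)
  grid max=6 at (0,0)
Step 4: ant0:(0,0)->E->(0,1) | ant1:(1,3)->N->(0,3) | ant2:(0,1)->W->(0,0)
  grid max=7 at (0,0)
Step 5: ant0:(0,1)->W->(0,0) | ant1:(0,3)->E->(0,4) | ant2:(0,0)->E->(0,1)
  grid max=8 at (0,0)
Step 6: ant0:(0,0)->E->(0,1) | ant1:(0,4)->S->(1,4) | ant2:(0,1)->W->(0,0)
  grid max=9 at (0,0)
Final grid:
  9 6 0 0 0
  0 0 0 0 1
  0 0 0 0 0
  0 0 0 0 0
  0 0 0 0 0
Max pheromone 9 at (0,0)

Answer: (0,0)=9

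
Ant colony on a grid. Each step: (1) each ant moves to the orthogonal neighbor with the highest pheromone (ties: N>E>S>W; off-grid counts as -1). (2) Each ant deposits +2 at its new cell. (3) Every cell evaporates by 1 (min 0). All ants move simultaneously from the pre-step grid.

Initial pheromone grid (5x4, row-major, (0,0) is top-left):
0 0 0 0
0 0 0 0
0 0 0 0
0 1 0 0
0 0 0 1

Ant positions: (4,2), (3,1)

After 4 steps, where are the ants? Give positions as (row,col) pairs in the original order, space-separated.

Step 1: ant0:(4,2)->E->(4,3) | ant1:(3,1)->N->(2,1)
  grid max=2 at (4,3)
Step 2: ant0:(4,3)->N->(3,3) | ant1:(2,1)->N->(1,1)
  grid max=1 at (1,1)
Step 3: ant0:(3,3)->S->(4,3) | ant1:(1,1)->N->(0,1)
  grid max=2 at (4,3)
Step 4: ant0:(4,3)->N->(3,3) | ant1:(0,1)->E->(0,2)
  grid max=1 at (0,2)

(3,3) (0,2)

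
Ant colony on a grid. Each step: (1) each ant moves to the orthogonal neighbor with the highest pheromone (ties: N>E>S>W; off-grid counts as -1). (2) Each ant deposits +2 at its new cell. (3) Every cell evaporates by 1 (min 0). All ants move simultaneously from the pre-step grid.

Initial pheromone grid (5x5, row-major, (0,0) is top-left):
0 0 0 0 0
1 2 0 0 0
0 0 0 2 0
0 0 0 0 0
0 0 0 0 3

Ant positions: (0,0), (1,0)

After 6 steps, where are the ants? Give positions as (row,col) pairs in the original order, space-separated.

Step 1: ant0:(0,0)->S->(1,0) | ant1:(1,0)->E->(1,1)
  grid max=3 at (1,1)
Step 2: ant0:(1,0)->E->(1,1) | ant1:(1,1)->W->(1,0)
  grid max=4 at (1,1)
Step 3: ant0:(1,1)->W->(1,0) | ant1:(1,0)->E->(1,1)
  grid max=5 at (1,1)
Step 4: ant0:(1,0)->E->(1,1) | ant1:(1,1)->W->(1,0)
  grid max=6 at (1,1)
Step 5: ant0:(1,1)->W->(1,0) | ant1:(1,0)->E->(1,1)
  grid max=7 at (1,1)
Step 6: ant0:(1,0)->E->(1,1) | ant1:(1,1)->W->(1,0)
  grid max=8 at (1,1)

(1,1) (1,0)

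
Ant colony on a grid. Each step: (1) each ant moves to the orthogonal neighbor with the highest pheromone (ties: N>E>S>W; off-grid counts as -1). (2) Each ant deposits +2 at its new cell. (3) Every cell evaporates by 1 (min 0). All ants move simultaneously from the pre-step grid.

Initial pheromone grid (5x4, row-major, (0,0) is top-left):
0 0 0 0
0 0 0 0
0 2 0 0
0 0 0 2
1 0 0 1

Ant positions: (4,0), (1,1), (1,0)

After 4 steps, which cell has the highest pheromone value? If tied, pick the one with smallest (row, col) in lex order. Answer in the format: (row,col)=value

Answer: (2,1)=6

Derivation:
Step 1: ant0:(4,0)->N->(3,0) | ant1:(1,1)->S->(2,1) | ant2:(1,0)->N->(0,0)
  grid max=3 at (2,1)
Step 2: ant0:(3,0)->N->(2,0) | ant1:(2,1)->N->(1,1) | ant2:(0,0)->E->(0,1)
  grid max=2 at (2,1)
Step 3: ant0:(2,0)->E->(2,1) | ant1:(1,1)->S->(2,1) | ant2:(0,1)->S->(1,1)
  grid max=5 at (2,1)
Step 4: ant0:(2,1)->N->(1,1) | ant1:(2,1)->N->(1,1) | ant2:(1,1)->S->(2,1)
  grid max=6 at (2,1)
Final grid:
  0 0 0 0
  0 5 0 0
  0 6 0 0
  0 0 0 0
  0 0 0 0
Max pheromone 6 at (2,1)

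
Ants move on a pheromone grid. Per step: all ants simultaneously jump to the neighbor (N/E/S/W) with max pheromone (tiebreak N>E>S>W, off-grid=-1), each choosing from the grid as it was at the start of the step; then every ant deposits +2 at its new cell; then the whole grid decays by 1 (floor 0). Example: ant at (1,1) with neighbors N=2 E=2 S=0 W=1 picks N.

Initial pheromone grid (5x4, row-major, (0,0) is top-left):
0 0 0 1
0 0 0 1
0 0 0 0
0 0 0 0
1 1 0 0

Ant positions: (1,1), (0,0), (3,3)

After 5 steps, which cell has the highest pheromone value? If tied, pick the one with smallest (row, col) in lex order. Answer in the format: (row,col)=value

Step 1: ant0:(1,1)->N->(0,1) | ant1:(0,0)->E->(0,1) | ant2:(3,3)->N->(2,3)
  grid max=3 at (0,1)
Step 2: ant0:(0,1)->E->(0,2) | ant1:(0,1)->E->(0,2) | ant2:(2,3)->N->(1,3)
  grid max=3 at (0,2)
Step 3: ant0:(0,2)->W->(0,1) | ant1:(0,2)->W->(0,1) | ant2:(1,3)->N->(0,3)
  grid max=5 at (0,1)
Step 4: ant0:(0,1)->E->(0,2) | ant1:(0,1)->E->(0,2) | ant2:(0,3)->W->(0,2)
  grid max=7 at (0,2)
Step 5: ant0:(0,2)->W->(0,1) | ant1:(0,2)->W->(0,1) | ant2:(0,2)->W->(0,1)
  grid max=9 at (0,1)
Final grid:
  0 9 6 0
  0 0 0 0
  0 0 0 0
  0 0 0 0
  0 0 0 0
Max pheromone 9 at (0,1)

Answer: (0,1)=9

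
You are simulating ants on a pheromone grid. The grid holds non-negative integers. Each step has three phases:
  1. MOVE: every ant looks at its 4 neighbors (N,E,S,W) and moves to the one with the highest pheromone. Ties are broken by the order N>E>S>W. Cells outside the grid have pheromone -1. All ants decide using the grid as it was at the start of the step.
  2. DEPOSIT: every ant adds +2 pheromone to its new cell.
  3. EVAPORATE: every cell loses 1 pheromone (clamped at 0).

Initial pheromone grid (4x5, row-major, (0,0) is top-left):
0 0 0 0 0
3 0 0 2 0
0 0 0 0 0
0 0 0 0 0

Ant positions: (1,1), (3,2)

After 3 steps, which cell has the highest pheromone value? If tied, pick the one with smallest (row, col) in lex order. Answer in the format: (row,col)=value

Answer: (1,0)=4

Derivation:
Step 1: ant0:(1,1)->W->(1,0) | ant1:(3,2)->N->(2,2)
  grid max=4 at (1,0)
Step 2: ant0:(1,0)->N->(0,0) | ant1:(2,2)->N->(1,2)
  grid max=3 at (1,0)
Step 3: ant0:(0,0)->S->(1,0) | ant1:(1,2)->N->(0,2)
  grid max=4 at (1,0)
Final grid:
  0 0 1 0 0
  4 0 0 0 0
  0 0 0 0 0
  0 0 0 0 0
Max pheromone 4 at (1,0)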